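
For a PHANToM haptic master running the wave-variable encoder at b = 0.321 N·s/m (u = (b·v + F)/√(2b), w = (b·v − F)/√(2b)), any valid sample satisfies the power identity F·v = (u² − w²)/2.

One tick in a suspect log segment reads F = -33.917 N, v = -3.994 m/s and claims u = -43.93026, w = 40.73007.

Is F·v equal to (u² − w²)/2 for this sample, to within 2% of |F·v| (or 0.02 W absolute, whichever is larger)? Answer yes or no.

F·v = (-33.917)×(-3.994) = 135.4645 W.
(u² − w²)/2 = (1929.8677 − 1658.9386)/2 = 135.4646 W.
|Δ| = 0.0001;  2% of max(1, |F·v|) = 2.7093.

yes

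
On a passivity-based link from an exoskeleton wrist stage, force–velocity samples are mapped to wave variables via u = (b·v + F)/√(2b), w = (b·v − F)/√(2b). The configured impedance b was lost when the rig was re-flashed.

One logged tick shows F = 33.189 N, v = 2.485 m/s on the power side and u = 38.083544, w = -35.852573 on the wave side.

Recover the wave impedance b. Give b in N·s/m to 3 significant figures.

u + w = 2.230971;  u + w = √(2b)·v, so √(2b) = 2.230971/2.485 = 0.897775.
b = (√(2b))²/2 = 0.806000/2 = 0.403000.
(Check via u − w = 2F/√(2b): u − w = 73.936117, 2F/√(2b) = 73.936116.)

b = 0.403 N·s/m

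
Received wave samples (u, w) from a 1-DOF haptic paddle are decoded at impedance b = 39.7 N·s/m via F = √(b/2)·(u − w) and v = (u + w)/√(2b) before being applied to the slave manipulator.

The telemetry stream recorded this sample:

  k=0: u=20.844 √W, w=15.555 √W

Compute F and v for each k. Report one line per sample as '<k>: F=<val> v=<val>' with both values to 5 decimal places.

k=0: u−w=5.28900, u+w=36.39900; √(b/2)=4.45533, √(2b)=8.91067; F=4.45533×5.289=23.56426, v=36.39900/8.91067=4.08488

0: F=23.56426 v=4.08488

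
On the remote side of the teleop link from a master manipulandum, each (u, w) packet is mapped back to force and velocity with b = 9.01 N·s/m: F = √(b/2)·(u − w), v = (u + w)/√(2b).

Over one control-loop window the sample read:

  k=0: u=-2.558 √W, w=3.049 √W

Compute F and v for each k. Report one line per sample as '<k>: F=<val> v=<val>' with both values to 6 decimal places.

0: F=-11.900849 v=0.115666

k=0: u−w=-5.607000, u+w=0.491000; √(b/2)=2.122499, √(2b)=4.244997; F=2.122499×(-5.607)=-11.900849, v=0.491000/4.244997=0.115666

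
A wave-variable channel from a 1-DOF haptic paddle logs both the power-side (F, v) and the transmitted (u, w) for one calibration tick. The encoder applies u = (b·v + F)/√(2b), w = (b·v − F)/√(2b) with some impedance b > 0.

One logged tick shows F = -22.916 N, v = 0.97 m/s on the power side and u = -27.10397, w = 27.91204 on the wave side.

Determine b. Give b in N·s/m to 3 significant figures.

u + w = 0.8081;  u + w = √(2b)·v, so √(2b) = 0.8081/0.97 = 0.8331.
b = (√(2b))²/2 = 0.6940/2 = 0.3470.
(Check via u − w = 2F/√(2b): u − w = -55.0160, 2F/√(2b) = -55.0163.)

b = 0.347 N·s/m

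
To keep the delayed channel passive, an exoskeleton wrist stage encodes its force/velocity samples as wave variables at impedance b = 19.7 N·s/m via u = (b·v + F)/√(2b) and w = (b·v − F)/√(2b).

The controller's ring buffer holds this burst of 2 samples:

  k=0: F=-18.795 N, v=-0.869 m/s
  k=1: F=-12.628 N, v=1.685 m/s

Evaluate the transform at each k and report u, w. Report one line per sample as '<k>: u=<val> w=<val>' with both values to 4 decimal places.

k=0: b·v=19.7×(-0.869)=-17.1193; √(2b)=6.2769; u=(-17.1193+(-18.795))/6.2769=-5.7216, w=(-17.1193−(-18.795))/6.2769=0.2670
k=1: b·v=19.7×1.685=33.1945; √(2b)=6.2769; u=(33.1945+(-12.628))/6.2769=3.2765, w=(33.1945−(-12.628))/6.2769=7.3001

0: u=-5.7216 w=0.2670
1: u=3.2765 w=7.3001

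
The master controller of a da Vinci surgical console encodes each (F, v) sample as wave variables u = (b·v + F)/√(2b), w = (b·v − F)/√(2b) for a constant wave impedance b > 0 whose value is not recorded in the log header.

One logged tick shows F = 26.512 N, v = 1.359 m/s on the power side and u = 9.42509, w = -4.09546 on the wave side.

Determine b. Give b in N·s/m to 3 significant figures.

b = 7.69 N·s/m

u + w = 5.3296;  u + w = √(2b)·v, so √(2b) = 5.3296/1.359 = 3.9217.
b = (√(2b))²/2 = 15.3800/2 = 7.6900.
(Check via u − w = 2F/√(2b): u − w = 13.5206, 2F/√(2b) = 13.5206.)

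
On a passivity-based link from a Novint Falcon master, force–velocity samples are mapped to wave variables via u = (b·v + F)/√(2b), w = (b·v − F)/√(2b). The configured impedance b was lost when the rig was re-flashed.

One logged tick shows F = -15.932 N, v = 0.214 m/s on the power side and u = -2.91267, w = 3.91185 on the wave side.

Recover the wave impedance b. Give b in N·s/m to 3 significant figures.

u + w = 0.9992;  u + w = √(2b)·v, so √(2b) = 0.9992/0.214 = 4.6691.
b = (√(2b))²/2 = 21.8002/2 = 10.9001.
(Check via u − w = 2F/√(2b): u − w = -6.8245, 2F/√(2b) = -6.8245.)

b = 10.9 N·s/m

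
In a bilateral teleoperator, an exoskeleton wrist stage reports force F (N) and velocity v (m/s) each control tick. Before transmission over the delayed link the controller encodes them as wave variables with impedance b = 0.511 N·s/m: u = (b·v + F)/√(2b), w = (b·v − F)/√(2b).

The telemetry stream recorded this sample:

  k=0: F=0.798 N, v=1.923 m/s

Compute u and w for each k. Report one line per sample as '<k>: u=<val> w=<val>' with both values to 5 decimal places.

0: u=1.76138 w=0.18265

k=0: b·v=0.511×1.923=0.98265; √(2b)=1.01094; u=(0.98265+0.798)/1.01094=1.76138, w=(0.98265−0.798)/1.01094=0.18265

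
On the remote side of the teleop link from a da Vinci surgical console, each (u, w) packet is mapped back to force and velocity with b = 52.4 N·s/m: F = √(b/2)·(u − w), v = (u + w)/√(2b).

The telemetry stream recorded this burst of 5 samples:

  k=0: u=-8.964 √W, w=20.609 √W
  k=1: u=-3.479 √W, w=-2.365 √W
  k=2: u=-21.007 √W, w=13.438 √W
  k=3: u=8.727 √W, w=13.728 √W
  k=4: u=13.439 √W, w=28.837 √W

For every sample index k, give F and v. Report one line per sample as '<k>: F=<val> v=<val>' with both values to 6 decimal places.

0: F=-151.372167 v=1.137520
1: F=-5.702113 v=-0.570860
2: F=-176.309955 v=-0.739363
3: F=-25.598086 v=2.193474
4: F=-78.816104 v=4.129650

k=0: u−w=-29.573000, u+w=11.645000; √(b/2)=5.118594, √(2b)=10.237187; F=5.118594×(-29.573)=-151.372167, v=11.645000/10.237187=1.137520
k=1: u−w=-1.114000, u+w=-5.844000; √(b/2)=5.118594, √(2b)=10.237187; F=5.118594×(-1.114)=-5.702113, v=-5.844000/10.237187=-0.570860
k=2: u−w=-34.445000, u+w=-7.569000; √(b/2)=5.118594, √(2b)=10.237187; F=5.118594×(-34.445)=-176.309955, v=-7.569000/10.237187=-0.739363
k=3: u−w=-5.001000, u+w=22.455000; √(b/2)=5.118594, √(2b)=10.237187; F=5.118594×(-5.001)=-25.598086, v=22.455000/10.237187=2.193474
k=4: u−w=-15.398000, u+w=42.276000; √(b/2)=5.118594, √(2b)=10.237187; F=5.118594×(-15.398)=-78.816104, v=42.276000/10.237187=4.129650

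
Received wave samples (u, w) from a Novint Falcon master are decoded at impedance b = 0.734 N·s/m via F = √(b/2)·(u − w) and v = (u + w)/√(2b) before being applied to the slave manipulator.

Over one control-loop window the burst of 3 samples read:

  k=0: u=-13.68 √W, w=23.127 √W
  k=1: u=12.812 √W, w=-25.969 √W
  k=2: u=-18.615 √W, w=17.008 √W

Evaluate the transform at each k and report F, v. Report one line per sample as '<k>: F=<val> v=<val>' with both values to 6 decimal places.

k=0: u−w=-36.807000, u+w=9.447000; √(b/2)=0.605805, √(2b)=1.211610; F=0.605805×(-36.807)=-22.297874, v=9.447000/1.211610=7.797060
k=1: u−w=38.781000, u+w=-13.157000; √(b/2)=0.605805, √(2b)=1.211610; F=0.605805×38.781=23.493733, v=-13.157000/1.211610=-10.859100
k=2: u−w=-35.623000, u+w=-1.607000; √(b/2)=0.605805, √(2b)=1.211610; F=0.605805×(-35.623)=-21.580600, v=-1.607000/1.211610=-1.326334

0: F=-22.297874 v=7.797060
1: F=23.493733 v=-10.859100
2: F=-21.580600 v=-1.326334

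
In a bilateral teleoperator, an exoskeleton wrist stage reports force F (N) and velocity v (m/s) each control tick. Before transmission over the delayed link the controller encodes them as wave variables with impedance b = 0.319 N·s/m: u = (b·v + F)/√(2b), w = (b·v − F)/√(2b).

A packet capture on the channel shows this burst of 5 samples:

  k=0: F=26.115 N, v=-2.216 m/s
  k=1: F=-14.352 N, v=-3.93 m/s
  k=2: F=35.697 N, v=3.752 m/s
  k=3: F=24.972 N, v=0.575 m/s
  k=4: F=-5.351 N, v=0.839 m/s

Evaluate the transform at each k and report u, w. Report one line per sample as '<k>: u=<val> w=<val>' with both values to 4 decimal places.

k=0: b·v=0.319×(-2.216)=-0.7069; √(2b)=0.7987; u=(-0.7069+26.115)/0.7987=31.8099, w=(-0.7069−26.115)/0.7987=-33.5799
k=1: b·v=0.319×(-3.93)=-1.2537; √(2b)=0.7987; u=(-1.2537+(-14.352))/0.7987=-19.5376, w=(-1.2537−(-14.352))/0.7987=16.3986
k=2: b·v=0.319×3.752=1.1969; √(2b)=0.7987; u=(1.1969+35.697)/0.7987=46.1896, w=(1.1969−35.697)/0.7987=-43.1927
k=3: b·v=0.319×0.575=0.1834; √(2b)=0.7987; u=(0.1834+24.972)/0.7987=31.4935, w=(0.1834−24.972)/0.7987=-31.0342
k=4: b·v=0.319×0.839=0.2676; √(2b)=0.7987; u=(0.2676+(-5.351))/0.7987=-6.3642, w=(0.2676−(-5.351))/0.7987=7.0343

0: u=31.8099 w=-33.5799
1: u=-19.5376 w=16.3986
2: u=46.1896 w=-43.1927
3: u=31.4935 w=-31.0342
4: u=-6.3642 w=7.0343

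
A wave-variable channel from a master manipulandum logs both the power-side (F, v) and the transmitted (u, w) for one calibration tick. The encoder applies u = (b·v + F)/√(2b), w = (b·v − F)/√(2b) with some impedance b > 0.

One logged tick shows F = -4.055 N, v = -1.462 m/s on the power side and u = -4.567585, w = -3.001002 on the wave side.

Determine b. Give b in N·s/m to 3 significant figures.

b = 13.4 N·s/m

u + w = -7.568587;  u + w = √(2b)·v, so √(2b) = -7.568587/(-1.462) = 5.176872.
b = (√(2b))²/2 = 26.800005/2 = 13.400002.
(Check via u − w = 2F/√(2b): u − w = -1.566583, 2F/√(2b) = -1.566583.)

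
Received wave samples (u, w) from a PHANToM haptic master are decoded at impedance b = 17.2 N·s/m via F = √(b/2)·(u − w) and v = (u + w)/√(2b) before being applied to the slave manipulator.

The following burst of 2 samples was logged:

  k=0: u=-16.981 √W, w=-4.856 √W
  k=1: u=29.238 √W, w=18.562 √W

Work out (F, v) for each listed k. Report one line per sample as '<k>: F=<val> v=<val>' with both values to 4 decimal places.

k=0: u−w=-12.1250, u+w=-21.8370; √(b/2)=2.9326, √(2b)=5.8652; F=2.9326×(-12.125)=-35.5575, v=-21.8370/5.8652=-3.7232
k=1: u−w=10.6760, u+w=47.8000; √(b/2)=2.9326, √(2b)=5.8652; F=2.9326×10.676=31.3082, v=47.8000/5.8652=8.1498

0: F=-35.5575 v=-3.7232
1: F=31.3082 v=8.1498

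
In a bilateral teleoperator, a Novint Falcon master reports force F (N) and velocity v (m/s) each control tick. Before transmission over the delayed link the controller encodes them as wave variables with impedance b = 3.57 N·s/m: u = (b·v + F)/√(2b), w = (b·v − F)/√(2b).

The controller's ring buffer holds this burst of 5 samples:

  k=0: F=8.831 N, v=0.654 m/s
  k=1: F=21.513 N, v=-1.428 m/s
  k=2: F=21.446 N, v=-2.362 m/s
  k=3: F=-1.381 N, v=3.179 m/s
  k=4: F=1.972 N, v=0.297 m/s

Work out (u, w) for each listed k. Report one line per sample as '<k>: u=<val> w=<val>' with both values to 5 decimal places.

k=0: b·v=3.57×0.654=2.33478; √(2b)=2.67208; u=(2.33478+8.831)/2.67208=4.17869, w=(2.33478−8.831)/2.67208=-2.43115
k=1: b·v=3.57×(-1.428)=-5.09796; √(2b)=2.67208; u=(-5.09796+21.513)/2.67208=6.14317, w=(-5.09796−21.513)/2.67208=-9.95890
k=2: b·v=3.57×(-2.362)=-8.43234; √(2b)=2.67208; u=(-8.43234+21.446)/2.67208=4.87024, w=(-8.43234−21.446)/2.67208=-11.18169
k=3: b·v=3.57×3.179=11.34903; √(2b)=2.67208; u=(11.34903+(-1.381))/2.67208=3.73044, w=(11.34903−(-1.381))/2.67208=4.76409
k=4: b·v=3.57×0.297=1.06029; √(2b)=2.67208; u=(1.06029+1.972)/2.67208=1.13481, w=(1.06029−1.972)/2.67208=-0.34120

0: u=4.17869 w=-2.43115
1: u=6.14317 w=-9.95890
2: u=4.87024 w=-11.18169
3: u=3.73044 w=4.76409
4: u=1.13481 w=-0.34120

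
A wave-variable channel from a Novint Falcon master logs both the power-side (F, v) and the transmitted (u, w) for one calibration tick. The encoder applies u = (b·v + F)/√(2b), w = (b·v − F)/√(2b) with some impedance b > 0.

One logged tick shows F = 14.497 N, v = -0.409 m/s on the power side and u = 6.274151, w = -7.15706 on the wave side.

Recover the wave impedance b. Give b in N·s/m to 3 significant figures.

u + w = -0.882909;  u + w = √(2b)·v, so √(2b) = -0.882909/(-0.409) = 2.158702.
b = (√(2b))²/2 = 4.659993/2 = 2.329997.
(Check via u − w = 2F/√(2b): u − w = 13.431211, 2F/√(2b) = 13.431221.)

b = 2.33 N·s/m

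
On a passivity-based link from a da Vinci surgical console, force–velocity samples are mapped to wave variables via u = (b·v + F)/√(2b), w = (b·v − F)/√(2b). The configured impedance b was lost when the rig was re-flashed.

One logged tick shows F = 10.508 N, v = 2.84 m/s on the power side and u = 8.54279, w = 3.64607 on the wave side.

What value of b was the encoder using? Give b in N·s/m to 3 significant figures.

b = 9.21 N·s/m

u + w = 12.1889;  u + w = √(2b)·v, so √(2b) = 12.1889/2.84 = 4.2919.
b = (√(2b))²/2 = 18.4200/2 = 9.2100.
(Check via u − w = 2F/√(2b): u − w = 4.8967, 2F/√(2b) = 4.8967.)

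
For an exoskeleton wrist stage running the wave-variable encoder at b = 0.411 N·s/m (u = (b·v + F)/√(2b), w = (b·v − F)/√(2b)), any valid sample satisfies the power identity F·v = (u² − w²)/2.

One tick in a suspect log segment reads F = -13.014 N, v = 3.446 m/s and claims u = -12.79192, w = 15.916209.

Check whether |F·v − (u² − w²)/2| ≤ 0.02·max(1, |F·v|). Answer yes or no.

yes

F·v = (-13.014)×3.446 = -44.846244 W.
(u² − w²)/2 = (163.633217 − 253.325709)/2 = -44.846246 W.
|Δ| = 0.000002;  2% of max(1, |F·v|) = 0.896925.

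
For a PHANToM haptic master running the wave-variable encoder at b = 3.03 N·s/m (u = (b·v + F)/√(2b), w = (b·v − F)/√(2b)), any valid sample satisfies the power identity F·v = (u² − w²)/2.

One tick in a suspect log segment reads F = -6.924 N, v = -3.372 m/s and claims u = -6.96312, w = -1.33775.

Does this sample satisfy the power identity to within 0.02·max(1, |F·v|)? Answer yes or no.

F·v = (-6.924)×(-3.372) = 23.3477 W.
(u² − w²)/2 = (48.4850 − 1.7896)/2 = 23.3477 W.
|Δ| = 0.0000;  2% of max(1, |F·v|) = 0.4670.

yes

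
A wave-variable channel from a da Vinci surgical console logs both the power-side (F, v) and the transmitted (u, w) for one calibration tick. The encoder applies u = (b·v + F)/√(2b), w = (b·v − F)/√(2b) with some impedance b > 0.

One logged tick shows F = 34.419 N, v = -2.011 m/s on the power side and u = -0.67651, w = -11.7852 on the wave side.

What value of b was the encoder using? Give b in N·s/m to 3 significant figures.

u + w = -12.46171;  u + w = √(2b)·v, so √(2b) = -12.46171/(-2.011) = 6.19677.
b = (√(2b))²/2 = 38.39999/2 = 19.20000.
(Check via u − w = 2F/√(2b): u − w = 11.10869, 2F/√(2b) = 11.10869.)

b = 19.2 N·s/m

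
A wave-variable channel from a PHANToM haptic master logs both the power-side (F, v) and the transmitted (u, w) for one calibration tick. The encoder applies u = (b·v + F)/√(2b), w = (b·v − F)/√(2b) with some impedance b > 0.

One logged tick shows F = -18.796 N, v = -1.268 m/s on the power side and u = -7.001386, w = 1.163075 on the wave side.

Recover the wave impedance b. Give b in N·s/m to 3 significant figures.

u + w = -5.838311;  u + w = √(2b)·v, so √(2b) = -5.838311/(-1.268) = 4.604346.
b = (√(2b))²/2 = 21.200004/2 = 10.600002.
(Check via u − w = 2F/√(2b): u − w = -8.164461, 2F/√(2b) = -8.164460.)

b = 10.6 N·s/m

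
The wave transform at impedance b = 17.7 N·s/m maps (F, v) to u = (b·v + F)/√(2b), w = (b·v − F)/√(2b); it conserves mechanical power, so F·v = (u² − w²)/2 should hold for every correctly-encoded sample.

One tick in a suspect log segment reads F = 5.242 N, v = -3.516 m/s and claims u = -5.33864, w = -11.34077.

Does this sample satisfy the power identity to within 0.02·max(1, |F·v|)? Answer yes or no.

F·v = 5.242×(-3.516) = -18.4309 W.
(u² − w²)/2 = (28.5011 − 128.6131)/2 = -50.0560 W.
|Δ| = 31.6251;  2% of max(1, |F·v|) = 0.3686.

no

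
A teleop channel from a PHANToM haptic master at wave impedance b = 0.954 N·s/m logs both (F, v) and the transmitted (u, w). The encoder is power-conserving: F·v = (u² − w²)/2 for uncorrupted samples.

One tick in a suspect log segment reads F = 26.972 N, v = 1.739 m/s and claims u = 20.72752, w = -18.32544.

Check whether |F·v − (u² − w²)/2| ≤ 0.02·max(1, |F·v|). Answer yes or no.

F·v = 26.972×1.739 = 46.90431 W.
(u² − w²)/2 = (429.63009 − 335.82175)/2 = 46.90417 W.
|Δ| = 0.00014;  2% of max(1, |F·v|) = 0.93809.

yes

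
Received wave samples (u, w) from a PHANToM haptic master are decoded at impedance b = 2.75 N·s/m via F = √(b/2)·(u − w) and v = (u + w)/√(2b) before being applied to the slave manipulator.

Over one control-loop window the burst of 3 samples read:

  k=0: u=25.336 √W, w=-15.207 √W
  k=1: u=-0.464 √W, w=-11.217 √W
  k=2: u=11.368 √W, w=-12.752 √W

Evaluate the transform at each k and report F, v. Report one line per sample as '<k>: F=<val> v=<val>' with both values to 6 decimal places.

k=0: u−w=40.543000, u+w=10.129000; √(b/2)=1.172604, √(2b)=2.345208; F=1.172604×40.543=47.540882, v=10.129000/2.345208=4.319020
k=1: u−w=10.753000, u+w=-11.681000; √(b/2)=1.172604, √(2b)=2.345208; F=1.172604×10.753=12.609010, v=-11.681000/2.345208=-4.980795
k=2: u−w=24.120000, u+w=-1.384000; √(b/2)=1.172604, √(2b)=2.345208; F=1.172604×24.12=28.283207, v=-1.384000/2.345208=-0.590140

0: F=47.540882 v=4.319020
1: F=12.609010 v=-4.980795
2: F=28.283207 v=-0.590140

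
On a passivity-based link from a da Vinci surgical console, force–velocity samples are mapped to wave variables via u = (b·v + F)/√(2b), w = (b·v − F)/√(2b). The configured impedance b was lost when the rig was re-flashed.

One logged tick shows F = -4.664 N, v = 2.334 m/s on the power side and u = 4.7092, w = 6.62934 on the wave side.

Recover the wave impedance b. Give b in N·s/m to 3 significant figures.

b = 11.8 N·s/m

u + w = 11.33854;  u + w = √(2b)·v, so √(2b) = 11.33854/2.334 = 4.85799.
b = (√(2b))²/2 = 23.60003/2 = 11.80002.
(Check via u − w = 2F/√(2b): u − w = -1.92014, 2F/√(2b) = -1.92014.)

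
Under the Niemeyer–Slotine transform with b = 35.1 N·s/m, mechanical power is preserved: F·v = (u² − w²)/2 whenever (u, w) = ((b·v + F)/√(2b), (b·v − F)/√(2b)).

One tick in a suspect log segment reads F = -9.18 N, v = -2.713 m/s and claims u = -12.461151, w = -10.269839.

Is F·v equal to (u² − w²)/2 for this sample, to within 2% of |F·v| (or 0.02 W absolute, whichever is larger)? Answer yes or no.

yes

F·v = (-9.18)×(-2.713) = 24.905340 W.
(u² − w²)/2 = (155.280284 − 105.469593)/2 = 24.905346 W.
|Δ| = 0.000006;  2% of max(1, |F·v|) = 0.498107.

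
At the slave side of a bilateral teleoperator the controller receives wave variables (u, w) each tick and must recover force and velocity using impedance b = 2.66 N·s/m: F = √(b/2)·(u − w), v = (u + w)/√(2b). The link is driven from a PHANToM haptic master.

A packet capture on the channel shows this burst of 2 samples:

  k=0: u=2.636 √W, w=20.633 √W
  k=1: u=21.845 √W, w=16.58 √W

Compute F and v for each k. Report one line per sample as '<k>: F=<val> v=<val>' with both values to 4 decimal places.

0: F=-20.7552 v=10.0884
1: F=6.0719 v=16.6594

k=0: u−w=-17.9970, u+w=23.2690; √(b/2)=1.1533, √(2b)=2.3065; F=1.1533×(-17.997)=-20.7552, v=23.2690/2.3065=10.0884
k=1: u−w=5.2650, u+w=38.4250; √(b/2)=1.1533, √(2b)=2.3065; F=1.1533×5.265=6.0719, v=38.4250/2.3065=16.6594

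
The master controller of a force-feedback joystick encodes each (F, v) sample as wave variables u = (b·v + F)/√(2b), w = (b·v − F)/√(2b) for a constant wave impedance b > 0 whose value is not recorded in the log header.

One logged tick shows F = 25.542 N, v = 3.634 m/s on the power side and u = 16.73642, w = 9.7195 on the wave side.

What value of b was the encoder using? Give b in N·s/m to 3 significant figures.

u + w = 26.4559;  u + w = √(2b)·v, so √(2b) = 26.4559/3.634 = 7.2801.
b = (√(2b))²/2 = 53.0000/2 = 26.5000.
(Check via u − w = 2F/√(2b): u − w = 7.0169, 2F/√(2b) = 7.0169.)

b = 26.5 N·s/m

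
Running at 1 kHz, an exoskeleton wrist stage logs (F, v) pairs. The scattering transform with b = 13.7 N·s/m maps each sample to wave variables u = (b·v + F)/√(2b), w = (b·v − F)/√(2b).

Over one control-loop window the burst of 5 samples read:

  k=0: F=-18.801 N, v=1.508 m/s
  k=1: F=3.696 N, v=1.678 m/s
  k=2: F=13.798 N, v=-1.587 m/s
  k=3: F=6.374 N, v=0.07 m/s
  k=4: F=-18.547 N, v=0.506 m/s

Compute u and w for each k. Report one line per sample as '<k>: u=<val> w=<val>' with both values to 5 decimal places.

k=0: b·v=13.7×1.508=20.65960; √(2b)=5.23450; u=(20.65960+(-18.801))/5.23450=0.35507, w=(20.65960−(-18.801))/5.23450=7.53856
k=1: b·v=13.7×1.678=22.98860; √(2b)=5.23450; u=(22.98860+3.696)/5.23450=5.09783, w=(22.98860−3.696)/5.23450=3.68566
k=2: b·v=13.7×(-1.587)=-21.74190; √(2b)=5.23450; u=(-21.74190+13.798)/5.23450=-1.51760, w=(-21.74190−13.798)/5.23450=-6.78955
k=3: b·v=13.7×0.07=0.95900; √(2b)=5.23450; u=(0.95900+6.374)/5.23450=1.40090, w=(0.95900−6.374)/5.23450=-1.03448
k=4: b·v=13.7×0.506=6.93220; √(2b)=5.23450; u=(6.93220+(-18.547))/5.23450=-2.21889, w=(6.93220−(-18.547))/5.23450=4.86755

0: u=0.35507 w=7.53856
1: u=5.09783 w=3.68566
2: u=-1.51760 w=-6.78955
3: u=1.40090 w=-1.03448
4: u=-2.21889 w=4.86755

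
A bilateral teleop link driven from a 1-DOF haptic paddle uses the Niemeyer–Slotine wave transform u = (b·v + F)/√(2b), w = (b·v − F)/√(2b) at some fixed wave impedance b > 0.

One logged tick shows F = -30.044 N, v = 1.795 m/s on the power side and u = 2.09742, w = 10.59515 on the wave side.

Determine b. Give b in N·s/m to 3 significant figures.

u + w = 12.69257;  u + w = √(2b)·v, so √(2b) = 12.69257/1.795 = 7.07107.
b = (√(2b))²/2 = 50.00003/2 = 25.00001.
(Check via u − w = 2F/√(2b): u − w = -8.49773, 2F/√(2b) = -8.49772.)

b = 25 N·s/m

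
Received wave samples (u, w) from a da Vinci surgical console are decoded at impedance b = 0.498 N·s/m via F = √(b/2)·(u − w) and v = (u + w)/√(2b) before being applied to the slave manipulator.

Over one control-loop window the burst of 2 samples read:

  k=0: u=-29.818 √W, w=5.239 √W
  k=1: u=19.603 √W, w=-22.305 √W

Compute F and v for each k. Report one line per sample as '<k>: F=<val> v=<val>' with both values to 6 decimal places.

0: F=-17.493408 v=-24.628306
1: F=20.912050 v=-2.707420

k=0: u−w=-35.057000, u+w=-24.579000; √(b/2)=0.498999, √(2b)=0.997998; F=0.498999×(-35.057)=-17.493408, v=-24.579000/0.997998=-24.628306
k=1: u−w=41.908000, u+w=-2.702000; √(b/2)=0.498999, √(2b)=0.997998; F=0.498999×41.908=20.912050, v=-2.702000/0.997998=-2.707420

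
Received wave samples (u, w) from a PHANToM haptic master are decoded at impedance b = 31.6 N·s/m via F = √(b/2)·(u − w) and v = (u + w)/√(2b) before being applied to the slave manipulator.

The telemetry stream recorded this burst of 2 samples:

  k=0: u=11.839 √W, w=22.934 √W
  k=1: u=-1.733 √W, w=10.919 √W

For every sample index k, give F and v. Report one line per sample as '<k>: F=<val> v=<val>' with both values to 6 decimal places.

k=0: u−w=-11.095000, u+w=34.773000; √(b/2)=3.974921, √(2b)=7.949843; F=3.974921×(-11.095)=-44.101753, v=34.773000/7.949843=4.374049
k=1: u−w=-12.652000, u+w=9.186000; √(b/2)=3.974921, √(2b)=7.949843; F=3.974921×(-12.652)=-50.290705, v=9.186000/7.949843=1.155495

0: F=-44.101753 v=4.374049
1: F=-50.290705 v=1.155495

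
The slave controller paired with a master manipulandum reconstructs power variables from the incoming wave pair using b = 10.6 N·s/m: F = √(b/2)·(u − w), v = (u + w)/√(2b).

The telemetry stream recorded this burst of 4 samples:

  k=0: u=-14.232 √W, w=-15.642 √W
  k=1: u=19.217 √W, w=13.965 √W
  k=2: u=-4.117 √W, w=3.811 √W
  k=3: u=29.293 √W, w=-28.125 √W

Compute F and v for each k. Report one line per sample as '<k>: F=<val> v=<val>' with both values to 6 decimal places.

k=0: u−w=1.410000, u+w=-29.874000; √(b/2)=2.302173, √(2b)=4.604346; F=2.302173×1.41=3.246064, v=-29.874000/4.604346=-6.488218
k=1: u−w=5.252000, u+w=33.182000; √(b/2)=2.302173, √(2b)=4.604346; F=2.302173×5.252=12.091012, v=33.182000/4.604346=7.206670
k=2: u−w=-7.928000, u+w=-0.306000; √(b/2)=2.302173, √(2b)=4.604346; F=2.302173×(-7.928)=-18.251627, v=-0.306000/4.604346=-0.066459
k=3: u−w=57.418000, u+w=1.168000; √(b/2)=2.302173, √(2b)=4.604346; F=2.302173×57.418=132.186163, v=1.168000/4.604346=0.253673

0: F=3.246064 v=-6.488218
1: F=12.091012 v=7.206670
2: F=-18.251627 v=-0.066459
3: F=132.186163 v=0.253673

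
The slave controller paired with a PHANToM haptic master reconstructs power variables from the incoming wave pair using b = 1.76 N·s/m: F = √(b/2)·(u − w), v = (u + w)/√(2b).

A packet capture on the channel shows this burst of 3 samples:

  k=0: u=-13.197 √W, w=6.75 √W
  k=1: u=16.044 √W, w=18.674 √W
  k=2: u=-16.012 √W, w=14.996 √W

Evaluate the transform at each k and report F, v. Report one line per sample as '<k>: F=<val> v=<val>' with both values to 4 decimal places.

k=0: u−w=-19.9470, u+w=-6.4470; √(b/2)=0.9381, √(2b)=1.8762; F=0.9381×(-19.947)=-18.7119, v=-6.4470/1.8762=-3.4363
k=1: u−w=-2.6300, u+w=34.7180; √(b/2)=0.9381, √(2b)=1.8762; F=0.9381×(-2.63)=-2.4672, v=34.7180/1.8762=18.5048
k=2: u−w=-31.0080, u+w=-1.0160; √(b/2)=0.9381, √(2b)=1.8762; F=0.9381×(-31.008)=-29.0881, v=-1.0160/1.8762=-0.5415

0: F=-18.7119 v=-3.4363
1: F=-2.4672 v=18.5048
2: F=-29.0881 v=-0.5415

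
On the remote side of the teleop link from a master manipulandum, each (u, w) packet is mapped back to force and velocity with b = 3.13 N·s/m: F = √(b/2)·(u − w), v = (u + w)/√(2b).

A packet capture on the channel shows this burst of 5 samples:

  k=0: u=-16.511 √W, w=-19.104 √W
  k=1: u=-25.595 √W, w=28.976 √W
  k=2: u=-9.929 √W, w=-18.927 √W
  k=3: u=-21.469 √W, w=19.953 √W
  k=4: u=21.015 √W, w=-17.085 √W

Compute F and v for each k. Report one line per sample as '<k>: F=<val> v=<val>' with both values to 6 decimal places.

k=0: u−w=2.593000, u+w=-35.615000; √(b/2)=1.251000, √(2b)=2.501999; F=1.251000×2.593=3.243842, v=-35.615000/2.501999=-14.234617
k=1: u−w=-54.571000, u+w=3.381000; √(b/2)=1.251000, √(2b)=2.501999; F=1.251000×(-54.571)=-68.268299, v=3.381000/2.501999=1.351319
k=2: u−w=8.998000, u+w=-28.856000; √(b/2)=1.251000, √(2b)=2.501999; F=1.251000×8.998=11.256494, v=-28.856000/2.501999=-11.533177
k=3: u−w=-41.422000, u+w=-1.516000; √(b/2)=1.251000, √(2b)=2.501999; F=1.251000×(-41.422)=-51.818905, v=-1.516000/2.501999=-0.605915
k=4: u−w=38.100000, u+w=3.930000; √(b/2)=1.251000, √(2b)=2.501999; F=1.251000×38.1=47.663085, v=3.930000/2.501999=1.570744

0: F=3.243842 v=-14.234617
1: F=-68.268299 v=1.351319
2: F=11.256494 v=-11.533177
3: F=-51.818905 v=-0.605915
4: F=47.663085 v=1.570744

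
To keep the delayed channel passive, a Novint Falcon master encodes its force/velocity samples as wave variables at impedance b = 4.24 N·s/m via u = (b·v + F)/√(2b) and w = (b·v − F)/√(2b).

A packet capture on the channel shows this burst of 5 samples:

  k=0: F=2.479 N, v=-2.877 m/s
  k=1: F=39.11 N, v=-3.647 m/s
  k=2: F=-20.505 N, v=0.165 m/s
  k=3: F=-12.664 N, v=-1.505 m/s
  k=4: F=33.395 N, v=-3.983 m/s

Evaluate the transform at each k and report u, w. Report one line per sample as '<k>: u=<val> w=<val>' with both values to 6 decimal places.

k=0: b·v=4.24×(-2.877)=-12.198480; √(2b)=2.912044; u=(-12.198480+2.479)/2.912044=-3.337683, w=(-12.198480−2.479)/2.912044=-5.040267
k=1: b·v=4.24×(-3.647)=-15.463280; √(2b)=2.912044; u=(-15.463280+39.11)/2.912044=8.120317, w=(-15.463280−39.11)/2.912044=-18.740541
k=2: b·v=4.24×0.165=0.699600; √(2b)=2.912044; u=(0.699600+(-20.505))/2.912044=-6.801202, w=(0.699600−(-20.505))/2.912044=7.281690
k=3: b·v=4.24×(-1.505)=-6.381200; √(2b)=2.912044; u=(-6.381200+(-12.664))/2.912044=-6.540149, w=(-6.381200−(-12.664))/2.912044=2.157522
k=4: b·v=4.24×(-3.983)=-16.887920; √(2b)=2.912044; u=(-16.887920+33.395)/2.912044=5.668555, w=(-16.887920−33.395)/2.912044=-17.267226

0: u=-3.337683 w=-5.040267
1: u=8.120317 w=-18.740541
2: u=-6.801202 w=7.281690
3: u=-6.540149 w=2.157522
4: u=5.668555 w=-17.267226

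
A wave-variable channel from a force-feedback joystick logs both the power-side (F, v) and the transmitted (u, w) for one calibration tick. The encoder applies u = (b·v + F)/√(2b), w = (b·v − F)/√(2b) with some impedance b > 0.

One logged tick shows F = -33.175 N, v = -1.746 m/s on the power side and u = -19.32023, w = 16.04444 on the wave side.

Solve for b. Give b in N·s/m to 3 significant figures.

u + w = -3.2758;  u + w = √(2b)·v, so √(2b) = -3.2758/(-1.746) = 1.8762.
b = (√(2b))²/2 = 3.5200/2 = 1.7600.
(Check via u − w = 2F/√(2b): u − w = -35.3647, 2F/√(2b) = -35.3646.)

b = 1.76 N·s/m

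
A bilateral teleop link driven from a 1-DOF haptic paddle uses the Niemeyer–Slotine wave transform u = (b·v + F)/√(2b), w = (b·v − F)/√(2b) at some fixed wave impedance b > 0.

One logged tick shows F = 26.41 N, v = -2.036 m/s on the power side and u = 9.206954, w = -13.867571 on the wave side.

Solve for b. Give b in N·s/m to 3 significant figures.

b = 2.62 N·s/m

u + w = -4.660617;  u + w = √(2b)·v, so √(2b) = -4.660617/(-2.036) = 2.289105.
b = (√(2b))²/2 = 5.240000/2 = 2.620000.
(Check via u − w = 2F/√(2b): u − w = 23.074525, 2F/√(2b) = 23.074524.)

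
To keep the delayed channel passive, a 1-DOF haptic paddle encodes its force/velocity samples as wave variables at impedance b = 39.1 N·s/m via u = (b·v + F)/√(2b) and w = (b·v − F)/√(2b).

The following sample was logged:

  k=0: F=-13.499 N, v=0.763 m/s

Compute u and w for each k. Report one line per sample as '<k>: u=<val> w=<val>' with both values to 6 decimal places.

k=0: b·v=39.1×0.763=29.833300; √(2b)=8.843076; u=(29.833300+(-13.499))/8.843076=1.847129, w=(29.833300−(-13.499))/8.843076=4.900139

0: u=1.847129 w=4.900139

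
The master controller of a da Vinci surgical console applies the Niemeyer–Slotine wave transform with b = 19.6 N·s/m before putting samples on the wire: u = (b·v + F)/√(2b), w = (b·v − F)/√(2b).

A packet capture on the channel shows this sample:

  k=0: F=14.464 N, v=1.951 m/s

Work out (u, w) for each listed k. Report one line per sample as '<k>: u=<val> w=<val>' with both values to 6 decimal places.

k=0: b·v=19.6×1.951=38.239600; √(2b)=6.260990; u=(38.239600+14.464)/6.260990=8.417774, w=(38.239600−14.464)/6.260990=3.797418

0: u=8.417774 w=3.797418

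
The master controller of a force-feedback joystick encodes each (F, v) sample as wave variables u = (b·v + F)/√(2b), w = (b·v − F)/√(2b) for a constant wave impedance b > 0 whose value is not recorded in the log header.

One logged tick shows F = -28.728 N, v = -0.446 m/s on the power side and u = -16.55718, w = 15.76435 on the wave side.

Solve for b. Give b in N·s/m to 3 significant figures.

b = 1.58 N·s/m

u + w = -0.79283;  u + w = √(2b)·v, so √(2b) = -0.79283/(-0.446) = 1.77765.
b = (√(2b))²/2 = 3.16002/2 = 1.58001.
(Check via u − w = 2F/√(2b): u − w = -32.32153, 2F/√(2b) = -32.32140.)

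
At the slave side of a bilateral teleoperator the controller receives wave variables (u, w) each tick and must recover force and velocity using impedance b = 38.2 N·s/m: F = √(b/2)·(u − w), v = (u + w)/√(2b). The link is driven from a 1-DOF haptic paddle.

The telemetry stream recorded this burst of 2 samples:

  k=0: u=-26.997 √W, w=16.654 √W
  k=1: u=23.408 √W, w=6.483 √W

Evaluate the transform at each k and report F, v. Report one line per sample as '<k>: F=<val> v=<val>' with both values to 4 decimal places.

0: F=-190.7704 v=-1.1833
1: F=73.9683 v=3.4197

k=0: u−w=-43.6510, u+w=-10.3430; √(b/2)=4.3704, √(2b)=8.7407; F=4.3704×(-43.651)=-190.7704, v=-10.3430/8.7407=-1.1833
k=1: u−w=16.9250, u+w=29.8910; √(b/2)=4.3704, √(2b)=8.7407; F=4.3704×16.925=73.9683, v=29.8910/8.7407=3.4197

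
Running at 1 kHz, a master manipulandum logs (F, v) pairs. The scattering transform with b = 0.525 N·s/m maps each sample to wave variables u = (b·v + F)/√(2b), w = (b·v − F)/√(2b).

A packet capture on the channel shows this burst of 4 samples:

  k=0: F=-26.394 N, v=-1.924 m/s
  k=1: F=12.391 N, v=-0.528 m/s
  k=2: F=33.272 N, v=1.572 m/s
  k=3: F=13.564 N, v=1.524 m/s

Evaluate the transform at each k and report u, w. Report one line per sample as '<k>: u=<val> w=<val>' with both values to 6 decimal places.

k=0: b·v=0.525×(-1.924)=-1.010100; √(2b)=1.024695; u=(-1.010100+(-26.394))/1.024695=-26.743663, w=(-1.010100−(-26.394))/1.024695=24.772150
k=1: b·v=0.525×(-0.528)=-0.277200; √(2b)=1.024695; u=(-0.277200+12.391)/1.024695=11.821858, w=(-0.277200−12.391)/1.024695=-12.362897
k=2: b·v=0.525×1.572=0.825300; √(2b)=1.024695; u=(0.825300+33.272)/1.024695=33.275558, w=(0.825300−33.272)/1.024695=-31.664737
k=3: b·v=0.525×1.524=0.800100; √(2b)=1.024695; u=(0.800100+13.564)/1.024695=14.017926, w=(0.800100−13.564)/1.024695=-12.456291

0: u=-26.743663 w=24.772150
1: u=11.821858 w=-12.362897
2: u=33.275558 w=-31.664737
3: u=14.017926 w=-12.456291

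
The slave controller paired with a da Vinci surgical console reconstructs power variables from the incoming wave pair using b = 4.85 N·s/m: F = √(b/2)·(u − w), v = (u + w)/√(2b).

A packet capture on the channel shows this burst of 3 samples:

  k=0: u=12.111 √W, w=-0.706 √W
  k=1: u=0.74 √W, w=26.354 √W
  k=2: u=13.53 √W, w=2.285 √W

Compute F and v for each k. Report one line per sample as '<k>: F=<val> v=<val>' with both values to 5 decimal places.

0: F=19.95916 v=3.66192
1: F=-39.88717 v=8.69936
2: F=17.51118 v=5.07789

k=0: u−w=12.81700, u+w=11.40500; √(b/2)=1.55724, √(2b)=3.11448; F=1.55724×12.817=19.95916, v=11.40500/3.11448=3.66192
k=1: u−w=-25.61400, u+w=27.09400; √(b/2)=1.55724, √(2b)=3.11448; F=1.55724×(-25.614)=-39.88717, v=27.09400/3.11448=8.69936
k=2: u−w=11.24500, u+w=15.81500; √(b/2)=1.55724, √(2b)=3.11448; F=1.55724×11.245=17.51118, v=15.81500/3.11448=5.07789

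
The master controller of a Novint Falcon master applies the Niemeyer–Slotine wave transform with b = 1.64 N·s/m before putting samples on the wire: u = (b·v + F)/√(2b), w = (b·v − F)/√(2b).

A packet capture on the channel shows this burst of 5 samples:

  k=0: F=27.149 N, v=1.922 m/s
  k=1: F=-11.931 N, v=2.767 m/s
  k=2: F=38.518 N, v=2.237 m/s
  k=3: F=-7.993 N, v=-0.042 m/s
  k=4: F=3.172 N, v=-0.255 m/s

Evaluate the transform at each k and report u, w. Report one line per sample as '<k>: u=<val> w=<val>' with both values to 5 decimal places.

k=0: b·v=1.64×1.922=3.15208; √(2b)=1.81108; u=(3.15208+27.149)/1.81108=16.73097, w=(3.15208−27.149)/1.81108=-13.25008
k=1: b·v=1.64×2.767=4.53788; √(2b)=1.81108; u=(4.53788+(-11.931))/1.81108=-4.08217, w=(4.53788−(-11.931))/1.81108=9.09342
k=2: b·v=1.64×2.237=3.66868; √(2b)=1.81108; u=(3.66868+38.518)/1.81108=23.29370, w=(3.66868−38.518)/1.81108=-19.24232
k=3: b·v=1.64×(-0.042)=-0.06888; √(2b)=1.81108; u=(-0.06888+(-7.993))/1.81108=-4.45143, w=(-0.06888−(-7.993))/1.81108=4.37536
k=4: b·v=1.64×(-0.255)=-0.41820; √(2b)=1.81108; u=(-0.41820+3.172)/1.81108=1.52053, w=(-0.41820−3.172)/1.81108=-1.98236

0: u=16.73097 w=-13.25008
1: u=-4.08217 w=9.09342
2: u=23.29370 w=-19.24232
3: u=-4.45143 w=4.37536
4: u=1.52053 w=-1.98236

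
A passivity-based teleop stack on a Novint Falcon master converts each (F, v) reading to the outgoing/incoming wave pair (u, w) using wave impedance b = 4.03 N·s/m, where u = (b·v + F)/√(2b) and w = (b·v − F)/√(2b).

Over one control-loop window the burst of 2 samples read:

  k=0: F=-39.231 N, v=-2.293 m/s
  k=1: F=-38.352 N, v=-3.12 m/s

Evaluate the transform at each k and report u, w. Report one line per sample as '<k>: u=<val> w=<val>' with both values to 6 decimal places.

k=0: b·v=4.03×(-2.293)=-9.240790; √(2b)=2.839014; u=(-9.240790+(-39.231))/2.839014=-17.073460, w=(-9.240790−(-39.231))/2.839014=10.563601
k=1: b·v=4.03×(-3.12)=-12.573600; √(2b)=2.839014; u=(-12.573600+(-38.352))/2.839014=-17.937778, w=(-12.573600−(-38.352))/2.839014=9.080054

0: u=-17.073460 w=10.563601
1: u=-17.937778 w=9.080054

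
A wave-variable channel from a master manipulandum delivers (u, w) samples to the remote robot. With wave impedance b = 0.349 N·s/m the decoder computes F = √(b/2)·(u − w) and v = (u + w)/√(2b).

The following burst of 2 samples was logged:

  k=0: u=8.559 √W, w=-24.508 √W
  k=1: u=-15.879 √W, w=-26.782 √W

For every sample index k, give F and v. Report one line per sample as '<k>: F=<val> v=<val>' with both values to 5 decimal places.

0: F=13.81314 v=-19.08999
1: F=4.55453 v=-51.06265

k=0: u−w=33.06700, u+w=-15.94900; √(b/2)=0.41773, √(2b)=0.83546; F=0.41773×33.067=13.81314, v=-15.94900/0.83546=-19.08999
k=1: u−w=10.90300, u+w=-42.66100; √(b/2)=0.41773, √(2b)=0.83546; F=0.41773×10.903=4.55453, v=-42.66100/0.83546=-51.06265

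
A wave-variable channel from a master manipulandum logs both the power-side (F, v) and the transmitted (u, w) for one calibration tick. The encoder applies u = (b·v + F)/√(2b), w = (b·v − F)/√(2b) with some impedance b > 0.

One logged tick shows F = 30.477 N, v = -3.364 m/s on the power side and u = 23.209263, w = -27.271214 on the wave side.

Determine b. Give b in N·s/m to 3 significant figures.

b = 0.729 N·s/m

u + w = -4.061951;  u + w = √(2b)·v, so √(2b) = -4.061951/(-3.364) = 1.207477.
b = (√(2b))²/2 = 1.458000/2 = 0.729000.
(Check via u − w = 2F/√(2b): u − w = 50.480477, 2F/√(2b) = 50.480485.)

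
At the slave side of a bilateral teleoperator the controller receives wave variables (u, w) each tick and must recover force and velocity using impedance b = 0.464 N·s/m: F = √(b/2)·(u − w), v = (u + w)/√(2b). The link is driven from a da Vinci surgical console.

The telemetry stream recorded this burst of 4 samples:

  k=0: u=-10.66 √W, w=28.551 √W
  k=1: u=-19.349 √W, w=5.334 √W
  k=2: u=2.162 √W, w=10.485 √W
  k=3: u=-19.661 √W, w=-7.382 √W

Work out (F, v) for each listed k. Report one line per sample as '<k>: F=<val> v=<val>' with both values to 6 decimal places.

0: F=-18.886519 v=18.572084
1: F=-11.888907 v=-14.548530
2: F=-4.008888 v=13.128452
3: F=-5.914350 v=-28.072486

k=0: u−w=-39.211000, u+w=17.891000; √(b/2)=0.481664, √(2b)=0.963328; F=0.481664×(-39.211)=-18.886519, v=17.891000/0.963328=18.572084
k=1: u−w=-24.683000, u+w=-14.015000; √(b/2)=0.481664, √(2b)=0.963328; F=0.481664×(-24.683)=-11.888907, v=-14.015000/0.963328=-14.548530
k=2: u−w=-8.323000, u+w=12.647000; √(b/2)=0.481664, √(2b)=0.963328; F=0.481664×(-8.323)=-4.008888, v=12.647000/0.963328=13.128452
k=3: u−w=-12.279000, u+w=-27.043000; √(b/2)=0.481664, √(2b)=0.963328; F=0.481664×(-12.279)=-5.914350, v=-27.043000/0.963328=-28.072486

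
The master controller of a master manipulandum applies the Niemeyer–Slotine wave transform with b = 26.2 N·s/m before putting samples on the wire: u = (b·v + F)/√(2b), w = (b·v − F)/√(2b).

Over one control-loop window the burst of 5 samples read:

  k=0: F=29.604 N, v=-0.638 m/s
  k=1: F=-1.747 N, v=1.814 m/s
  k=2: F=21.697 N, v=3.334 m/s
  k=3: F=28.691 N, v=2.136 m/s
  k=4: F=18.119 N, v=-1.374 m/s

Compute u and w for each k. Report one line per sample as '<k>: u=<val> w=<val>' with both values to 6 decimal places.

0: u=1.780465 w=-6.398809
1: u=6.324239 w=6.806916
2: u=15.064380 w=9.069727
3: u=11.694533 w=3.767511
4: u=-2.470000 w=-7.476089

k=0: b·v=26.2×(-0.638)=-16.715600; √(2b)=7.238784; u=(-16.715600+29.604)/7.238784=1.780465, w=(-16.715600−29.604)/7.238784=-6.398809
k=1: b·v=26.2×1.814=47.526800; √(2b)=7.238784; u=(47.526800+(-1.747))/7.238784=6.324239, w=(47.526800−(-1.747))/7.238784=6.806916
k=2: b·v=26.2×3.334=87.350800; √(2b)=7.238784; u=(87.350800+21.697)/7.238784=15.064380, w=(87.350800−21.697)/7.238784=9.069727
k=3: b·v=26.2×2.136=55.963200; √(2b)=7.238784; u=(55.963200+28.691)/7.238784=11.694533, w=(55.963200−28.691)/7.238784=3.767511
k=4: b·v=26.2×(-1.374)=-35.998800; √(2b)=7.238784; u=(-35.998800+18.119)/7.238784=-2.470000, w=(-35.998800−18.119)/7.238784=-7.476089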